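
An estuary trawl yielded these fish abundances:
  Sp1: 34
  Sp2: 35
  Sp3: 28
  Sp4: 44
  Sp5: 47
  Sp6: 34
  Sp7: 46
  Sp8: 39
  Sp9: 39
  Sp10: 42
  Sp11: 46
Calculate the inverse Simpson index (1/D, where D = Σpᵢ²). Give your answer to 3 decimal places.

Total N = 34+35+28+44+47+34+46+39+39+42+46 = 434, so the proportions are 0.07834101, 0.08064516, 0.06451613, 0.10138249, 0.10829493, 0.07834101, 0.10599078, 0.08986175, 0.08986175, 0.09677419, 0.10599078 (working shown to 8 dp, full precision carried).
D = 0.07834101² + 0.08064516² + 0.06451613² + 0.10138249² + 0.10829493² + 0.07834101² + 0.10599078² + 0.08986175² + 0.08986175² + 0.09677419² + 0.10599078² = 0.00613731 + 0.00650364 + 0.00416233 + 0.01027841 + 0.01172779 + 0.00613731 + 0.01123405 + 0.00807513 + 0.00807513 + 0.00936524 + 0.01123405 = 0.09293041.
So 1/D = 10.76074, i.e. 10.761 to 3 decimal places.

10.761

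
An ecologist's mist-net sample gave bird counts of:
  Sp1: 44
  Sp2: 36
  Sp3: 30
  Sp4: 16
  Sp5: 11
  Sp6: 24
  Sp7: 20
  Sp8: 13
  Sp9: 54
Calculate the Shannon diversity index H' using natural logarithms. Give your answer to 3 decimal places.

2.073

Total N = 44+36+30+16+11+24+20+13+54 = 248, so the proportions are 0.17742, 0.14516, 0.12097, 0.06452, 0.04435, 0.09677, 0.08065, 0.05242, 0.21774 (working shown to 5 dp, full precision carried).
Each pᵢ ln pᵢ term: 0.17742×(-1.72924)=-0.30680, 0.14516×(-1.92991)=-0.28015, 0.12097×(-2.11223)=-0.25551, 0.06452×(-2.74084)=-0.17683, 0.04435×(-3.11553)=-0.13819, 0.09677×(-2.33537)=-0.22600, 0.08065×(-2.51770)=-0.20304, 0.05242×(-2.94848)=-0.15456, 0.21774×(-1.52444)=-0.33194.
Sum = -2.07301, so H' = 2.073.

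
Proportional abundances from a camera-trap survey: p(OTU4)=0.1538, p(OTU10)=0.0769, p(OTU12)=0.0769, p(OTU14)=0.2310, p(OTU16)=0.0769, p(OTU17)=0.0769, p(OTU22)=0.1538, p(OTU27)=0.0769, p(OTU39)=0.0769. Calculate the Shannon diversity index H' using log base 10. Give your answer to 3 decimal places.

Each pᵢ log₁₀ pᵢ term (working shown to 5 dp, full precision carried): 0.1538×(-0.81304)=-0.12505, 0.0769×(-1.11407)=-0.08567, 0.0769×(-1.11407)=-0.08567, 0.231×(-0.63639)=-0.14701, 0.0769×(-1.11407)=-0.08567, 0.0769×(-1.11407)=-0.08567, 0.1538×(-0.81304)=-0.12505, 0.0769×(-1.11407)=-0.08567, 0.0769×(-1.11407)=-0.08567.
Sum = -0.91113, so H' = 0.911.

0.911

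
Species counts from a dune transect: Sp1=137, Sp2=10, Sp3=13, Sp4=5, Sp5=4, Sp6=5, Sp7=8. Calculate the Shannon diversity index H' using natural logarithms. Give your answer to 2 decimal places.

Total N = 137+10+13+5+4+5+8 = 182, so the proportions are 0.7527, 0.0549, 0.0714, 0.0275, 0.022, 0.0275, 0.044 (working shown to 4 dp, full precision carried).
Each pᵢ ln pᵢ term: 0.7527×(-0.2840)=-0.2138, 0.0549×(-2.9014)=-0.1594, 0.0714×(-2.6391)=-0.1885, 0.0275×(-3.5946)=-0.0988, 0.022×(-3.8177)=-0.0839, 0.0275×(-3.5946)=-0.0988, 0.044×(-3.1246)=-0.1373.
Sum = -0.9805, so H' = 0.98.

0.98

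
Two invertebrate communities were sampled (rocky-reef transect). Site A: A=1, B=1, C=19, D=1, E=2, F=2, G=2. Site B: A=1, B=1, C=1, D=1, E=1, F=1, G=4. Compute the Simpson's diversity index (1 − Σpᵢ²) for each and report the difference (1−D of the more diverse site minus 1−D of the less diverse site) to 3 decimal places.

Site A: N=28, proportions 0.03571, 0.03571, 0.67857, 0.03571, 0.07143, 0.07143, 0.07143, giving 1−D = 0.52041 (working shown to 5 dp, full precision carried).
Site B: N=10, proportions 0.1, 0.1, 0.1, 0.1, 0.1, 0.1, 0.4, giving 1−D = 0.78000.
Difference = |0.52041 − 0.78000| = 0.25959, i.e. 0.260 to 3 decimal places.

0.260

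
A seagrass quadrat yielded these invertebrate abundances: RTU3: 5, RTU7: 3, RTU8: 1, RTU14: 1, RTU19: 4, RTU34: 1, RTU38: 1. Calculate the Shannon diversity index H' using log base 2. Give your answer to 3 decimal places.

2.477

Total N = 5+3+1+1+4+1+1 = 16, so the proportions are 0.3125, 0.1875, 0.0625, 0.0625, 0.25, 0.0625, 0.0625 (working shown to 5 dp, full precision carried).
Each pᵢ log₂ pᵢ term: 0.3125×(-1.67807)=-0.52440, 0.1875×(-2.41504)=-0.45282, 0.0625×(-4.00000)=-0.25000, 0.0625×(-4.00000)=-0.25000, 0.25×(-2.00000)=-0.50000, 0.0625×(-4.00000)=-0.25000, 0.0625×(-4.00000)=-0.25000.
Sum = -2.47722, so H' = 2.477.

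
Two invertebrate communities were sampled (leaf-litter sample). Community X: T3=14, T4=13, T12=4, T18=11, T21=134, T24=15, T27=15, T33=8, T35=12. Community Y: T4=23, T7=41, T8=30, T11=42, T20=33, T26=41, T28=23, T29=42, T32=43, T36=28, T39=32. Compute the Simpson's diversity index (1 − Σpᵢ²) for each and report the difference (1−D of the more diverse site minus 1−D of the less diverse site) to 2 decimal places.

0.28

Community X: N=226, proportions 0.06195, 0.05752, 0.0177, 0.04867, 0.59292, 0.06637, 0.06637, 0.0354, 0.0531, giving 1−D = 0.62573 (working shown to 5 dp, full precision carried).
Community Y: N=378, proportions 0.06085, 0.10847, 0.07937, 0.11111, 0.0873, 0.10847, 0.06085, 0.11111, 0.11376, 0.07407, 0.08466, giving 1−D = 0.90486.
Difference = |0.62573 − 0.90486| = 0.27913, i.e. 0.28 to 2 decimal places.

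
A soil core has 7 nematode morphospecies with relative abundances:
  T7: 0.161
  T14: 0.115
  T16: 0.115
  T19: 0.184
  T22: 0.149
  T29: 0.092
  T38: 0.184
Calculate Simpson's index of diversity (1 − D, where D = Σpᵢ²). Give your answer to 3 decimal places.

D = 0.161² + 0.115² + 0.115² + 0.184² + 0.149² + 0.092² + 0.184² = 0.02592 + 0.01323 + 0.01323 + 0.03386 + 0.02220 + 0.00846 + 0.03386 = 0.15075 (working shown to 5 dp, full precision carried).
So 1 − D = 0.84925, i.e. 0.849 to 3 decimal places.

0.849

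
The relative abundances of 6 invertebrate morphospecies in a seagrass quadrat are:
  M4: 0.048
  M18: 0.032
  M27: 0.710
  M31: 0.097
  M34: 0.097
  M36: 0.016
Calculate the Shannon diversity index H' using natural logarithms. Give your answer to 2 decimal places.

1.02

Each pᵢ ln pᵢ term (working shown to 4 dp, full precision carried): 0.048×(-3.0366)=-0.1458, 0.032×(-3.4420)=-0.1101, 0.71×(-0.3425)=-0.2432, 0.097×(-2.3330)=-0.2263, 0.097×(-2.3330)=-0.2263, 0.016×(-4.1352)=-0.0662.
Sum = -1.0178, so H' = 1.02.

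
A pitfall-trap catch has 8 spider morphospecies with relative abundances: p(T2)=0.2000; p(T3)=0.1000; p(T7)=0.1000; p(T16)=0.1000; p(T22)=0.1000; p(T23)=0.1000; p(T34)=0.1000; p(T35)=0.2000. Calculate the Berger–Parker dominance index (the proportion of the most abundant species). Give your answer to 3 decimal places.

The largest proportion is 0.2, i.e. d = 0.200 to 3 decimal places.

0.200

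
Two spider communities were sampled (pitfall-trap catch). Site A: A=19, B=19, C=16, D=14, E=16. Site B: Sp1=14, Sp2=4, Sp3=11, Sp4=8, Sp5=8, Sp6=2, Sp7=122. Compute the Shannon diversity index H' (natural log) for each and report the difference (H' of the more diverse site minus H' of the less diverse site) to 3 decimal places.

0.553

Site A: N=84, proportions 0.2261905, 0.2261905, 0.1904762, 0.1666667, 0.1904762, giving H' = 1.6027415 (working shown to 7 dp, full precision carried).
Site B: N=169, proportions 0.0828402, 0.0236686, 0.0650888, 0.0473373, 0.0473373, 0.0118343, 0.7218935, giving H' = 1.0493262.
Difference = |1.6027415 − 1.0493262| = 0.5534153, i.e. 0.553 to 3 decimal places.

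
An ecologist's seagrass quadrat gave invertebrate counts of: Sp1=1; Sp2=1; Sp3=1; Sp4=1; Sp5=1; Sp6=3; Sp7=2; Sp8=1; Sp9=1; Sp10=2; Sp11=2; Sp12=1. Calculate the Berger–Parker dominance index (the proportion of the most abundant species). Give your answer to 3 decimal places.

Total N = 1+1+1+1+1+3+2+1+1+2+2+1 = 17, so the proportions are 0.05882, 0.05882, 0.05882, 0.05882, 0.05882, 0.17647, 0.11765, 0.05882, 0.05882, 0.11765, 0.11765, 0.05882 (working shown to 5 dp, full precision carried).
The largest proportion is 0.17647, i.e. d = 0.176 to 3 decimal places.

0.176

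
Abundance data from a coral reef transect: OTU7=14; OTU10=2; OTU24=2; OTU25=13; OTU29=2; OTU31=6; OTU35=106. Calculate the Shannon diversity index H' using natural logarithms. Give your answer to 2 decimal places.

Total N = 14+2+2+13+2+6+106 = 145, so the proportions are 0.0966, 0.0138, 0.0138, 0.0897, 0.0138, 0.0414, 0.731 (working shown to 4 dp, full precision carried).
Each pᵢ ln pᵢ term: 0.0966×(-2.3377)=-0.2257, 0.0138×(-4.2836)=-0.0591, 0.0138×(-4.2836)=-0.0591, 0.0897×(-2.4118)=-0.2162, 0.0138×(-4.2836)=-0.0591, 0.0414×(-3.1850)=-0.1318, 0.731×(-0.3133)=-0.2290.
Sum = -0.9800, so H' = 0.98.

0.98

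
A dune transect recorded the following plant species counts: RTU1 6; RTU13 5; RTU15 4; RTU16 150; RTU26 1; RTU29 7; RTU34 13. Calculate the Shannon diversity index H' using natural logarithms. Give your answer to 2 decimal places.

0.80

Total N = 6+5+4+150+1+7+13 = 186, so the proportions are 0.0323, 0.0269, 0.0215, 0.8065, 0.0054, 0.0376, 0.0699 (working shown to 4 dp, full precision carried).
Each pᵢ ln pᵢ term: 0.0323×(-3.4340)=-0.1108, 0.0269×(-3.6163)=-0.0972, 0.0215×(-3.8395)=-0.0826, 0.8065×(-0.2151)=-0.1735, 0.0054×(-5.2257)=-0.0281, 0.0376×(-3.2798)=-0.1234, 0.0699×(-2.6608)=-0.1860.
Sum = -0.8015, so H' = 0.80.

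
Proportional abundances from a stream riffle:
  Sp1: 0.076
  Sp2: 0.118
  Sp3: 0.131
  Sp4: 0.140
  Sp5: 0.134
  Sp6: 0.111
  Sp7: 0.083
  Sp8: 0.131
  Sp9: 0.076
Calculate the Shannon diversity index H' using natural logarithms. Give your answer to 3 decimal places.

2.172

Each pᵢ ln pᵢ term (working shown to 5 dp, full precision carried): 0.076×(-2.57702)=-0.19585, 0.118×(-2.13707)=-0.25217, 0.131×(-2.03256)=-0.26627, 0.14×(-1.96611)=-0.27526, 0.134×(-2.00992)=-0.26933, 0.111×(-2.19823)=-0.24400, 0.083×(-2.48891)=-0.20658, 0.131×(-2.03256)=-0.26627, 0.076×(-2.57702)=-0.19585.
Sum = -2.17158, so H' = 2.172.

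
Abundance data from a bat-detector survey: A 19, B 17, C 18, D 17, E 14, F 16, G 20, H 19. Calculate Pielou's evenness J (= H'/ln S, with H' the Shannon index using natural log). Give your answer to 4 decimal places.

0.9974

Total N = 19+17+18+17+14+16+20+19 = 140, so the proportions are 0.135714, 0.121429, 0.128571, 0.121429, 0.1, 0.114286, 0.142857, 0.135714 (working shown to 6 dp, full precision carried).
H' = −Σ pᵢ ln pᵢ = −((-0.271049) + (-0.256024) + (-0.263735) + (-0.256024) + (-0.230259) + (-0.247892) + (-0.277987) + (-0.271049)) = 2.074017.
With S = 8 species, ln S = 2.079442, so J = 2.074017/2.079442 = 0.997392, i.e. 0.9974 to 4 decimal places.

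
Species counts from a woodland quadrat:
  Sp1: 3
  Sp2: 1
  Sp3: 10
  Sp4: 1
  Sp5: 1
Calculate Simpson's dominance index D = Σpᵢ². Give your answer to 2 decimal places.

Total N = 3+1+10+1+1 = 16, so the proportions are 0.1875, 0.0625, 0.625, 0.0625, 0.0625 (working shown to 4 dp, full precision carried).
D = 0.1875² + 0.0625² + 0.625² + 0.0625² + 0.0625² = 0.0352 + 0.0039 + 0.3906 + 0.0039 + 0.0039 = 0.4375.
To 2 decimal places, D = 0.44.

0.44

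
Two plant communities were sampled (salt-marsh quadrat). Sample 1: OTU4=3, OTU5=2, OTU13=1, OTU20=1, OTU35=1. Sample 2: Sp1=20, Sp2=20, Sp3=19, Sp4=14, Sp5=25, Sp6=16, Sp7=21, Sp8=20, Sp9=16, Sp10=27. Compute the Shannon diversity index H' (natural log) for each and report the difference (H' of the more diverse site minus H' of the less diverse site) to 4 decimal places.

Sample 1: N=8, proportions 0.375, 0.25, 0.125, 0.125, 0.125, giving H' = 1.494175 (working shown to 6 dp, full precision carried).
Sample 2: N=198, proportions 0.10101, 0.10101, 0.09596, 0.070707, 0.126263, 0.080808, 0.106061, 0.10101, 0.080808, 0.136364, giving H' = 2.284467.
Difference = |1.494175 − 2.284467| = 0.790292, i.e. 0.7903 to 4 decimal places.

0.7903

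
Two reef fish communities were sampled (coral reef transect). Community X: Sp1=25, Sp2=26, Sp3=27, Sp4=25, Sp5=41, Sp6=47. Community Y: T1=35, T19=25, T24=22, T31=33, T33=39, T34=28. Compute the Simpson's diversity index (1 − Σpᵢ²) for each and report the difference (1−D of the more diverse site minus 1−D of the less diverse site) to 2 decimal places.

0.01

Community X: N=191, proportions 0.1309, 0.1361, 0.1414, 0.1309, 0.2147, 0.2461, giving 1−D = 0.8206 (working shown to 4 dp, full precision carried).
Community Y: N=182, proportions 0.1923, 0.1374, 0.1209, 0.1813, 0.2143, 0.1538, giving 1−D = 0.8271.
Difference = |0.8206 − 0.8271| = 0.0065, i.e. 0.01 to 2 decimal places.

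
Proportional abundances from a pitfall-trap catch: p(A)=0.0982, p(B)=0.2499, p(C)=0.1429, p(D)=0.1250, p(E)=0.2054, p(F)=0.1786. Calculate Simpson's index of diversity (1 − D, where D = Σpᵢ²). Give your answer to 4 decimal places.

0.8178

D = 0.0982² + 0.2499² + 0.1429² + 0.125² + 0.2054² + 0.1786² = 0.009643 + 0.062450 + 0.020420 + 0.015625 + 0.042189 + 0.031898 = 0.182226 (working shown to 6 dp, full precision carried).
So 1 − D = 0.817774, i.e. 0.8178 to 4 decimal places.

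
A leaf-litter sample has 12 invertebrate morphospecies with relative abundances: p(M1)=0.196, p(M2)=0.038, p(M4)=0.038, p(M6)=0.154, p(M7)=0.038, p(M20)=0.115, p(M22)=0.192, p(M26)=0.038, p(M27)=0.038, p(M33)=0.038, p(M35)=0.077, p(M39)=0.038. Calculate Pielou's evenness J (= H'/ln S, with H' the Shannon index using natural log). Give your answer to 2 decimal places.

H' = −Σ pᵢ ln pᵢ = −((-0.3194) + (-0.1243) + (-0.1243) + (-0.2881) + (-0.1243) + (-0.2487) + (-0.3168) + (-0.1243) + (-0.1243) + (-0.1243) + (-0.1974) + (-0.1243)) = 2.2404 (working shown to 4 dp, full precision carried).
With S = 12 species, ln S = 2.4849, so J = 2.2404/2.4849 = 0.9016, i.e. 0.90 to 2 decimal places.

0.90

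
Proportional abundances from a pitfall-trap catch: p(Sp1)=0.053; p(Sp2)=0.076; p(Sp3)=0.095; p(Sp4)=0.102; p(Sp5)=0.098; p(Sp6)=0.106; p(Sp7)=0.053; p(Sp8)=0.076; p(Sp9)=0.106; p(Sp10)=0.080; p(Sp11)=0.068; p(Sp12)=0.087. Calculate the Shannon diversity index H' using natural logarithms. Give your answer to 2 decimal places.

Each pᵢ ln pᵢ term (working shown to 4 dp, full precision carried): 0.053×(-2.9375)=-0.1557, 0.076×(-2.5770)=-0.1959, 0.095×(-2.3539)=-0.2236, 0.102×(-2.2828)=-0.2328, 0.098×(-2.3228)=-0.2276, 0.106×(-2.2443)=-0.2379, 0.053×(-2.9375)=-0.1557, 0.076×(-2.5770)=-0.1959, 0.106×(-2.2443)=-0.2379, 0.08×(-2.5257)=-0.2021, 0.068×(-2.6882)=-0.1828, 0.087×(-2.4418)=-0.2124.
Sum = -2.4603, so H' = 2.46.

2.46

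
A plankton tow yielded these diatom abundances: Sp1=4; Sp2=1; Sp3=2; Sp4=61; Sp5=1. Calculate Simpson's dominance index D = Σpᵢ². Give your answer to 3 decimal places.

Total N = 4+1+2+61+1 = 69, so the proportions are 0.05797, 0.01449, 0.02899, 0.88406, 0.01449 (working shown to 5 dp, full precision carried).
D = 0.05797² + 0.01449² + 0.02899² + 0.88406² + 0.01449² = 0.00336 + 0.00021 + 0.00084 + 0.78156 + 0.00021 = 0.78618.
To 3 decimal places, D = 0.786.

0.786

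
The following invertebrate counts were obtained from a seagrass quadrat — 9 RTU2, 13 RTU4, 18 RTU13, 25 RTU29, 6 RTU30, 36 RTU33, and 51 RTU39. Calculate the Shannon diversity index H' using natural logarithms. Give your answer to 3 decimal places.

1.734

Total N = 9+13+18+25+6+36+51 = 158, so the proportions are 0.05696, 0.08228, 0.11392, 0.15823, 0.03797, 0.22785, 0.32278 (working shown to 5 dp, full precision carried).
Each pᵢ ln pᵢ term: 0.05696×(-2.86537)=-0.16322, 0.08228×(-2.49765)=-0.20550, 0.11392×(-2.17222)=-0.24747, 0.15823×(-1.84372)=-0.29173, 0.03797×(-3.27084)=-0.12421, 0.22785×(-1.47908)=-0.33700, 0.32278×(-1.13077)=-0.36500.
Sum = -1.73412, so H' = 1.734.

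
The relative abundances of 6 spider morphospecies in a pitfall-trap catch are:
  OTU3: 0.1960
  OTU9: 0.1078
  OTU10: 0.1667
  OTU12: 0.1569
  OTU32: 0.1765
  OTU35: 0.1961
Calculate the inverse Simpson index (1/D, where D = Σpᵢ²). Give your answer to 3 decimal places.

D = 0.196² + 0.1078² + 0.1667² + 0.1569² + 0.1765² + 0.1961² = 0.0384160 + 0.0116208 + 0.0277889 + 0.0246176 + 0.0311522 + 0.0384552 = 0.1720508 (working shown to 7 dp, full precision carried).
So 1/D = 5.81224, i.e. 5.812 to 3 decimal places.

5.812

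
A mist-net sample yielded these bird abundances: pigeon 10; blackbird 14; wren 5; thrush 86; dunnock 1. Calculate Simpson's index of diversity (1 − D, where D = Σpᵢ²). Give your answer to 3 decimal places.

0.426

Total N = 10+14+5+86+1 = 116, so the proportions are 0.08621, 0.12069, 0.0431, 0.74138, 0.00862 (working shown to 5 dp, full precision carried).
D = 0.08621² + 0.12069² + 0.0431² + 0.74138² + 0.00862² = 0.00743 + 0.01457 + 0.00186 + 0.54964 + 0.00007 = 0.57357.
So 1 − D = 0.42643, i.e. 0.426 to 3 decimal places.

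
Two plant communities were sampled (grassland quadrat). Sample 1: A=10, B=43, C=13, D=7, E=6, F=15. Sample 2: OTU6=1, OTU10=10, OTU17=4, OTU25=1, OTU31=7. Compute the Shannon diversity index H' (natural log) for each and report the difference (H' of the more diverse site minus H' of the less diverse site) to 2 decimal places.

Sample 1: N=94, proportions 0.10638, 0.45745, 0.1383, 0.07447, 0.06383, 0.15957, giving H' = 1.53165 (working shown to 5 dp, full precision carried).
Sample 2: N=23, proportions 0.04348, 0.43478, 0.17391, 0.04348, 0.30435, giving H' = 1.30104.
Difference = |1.53165 − 1.30104| = 0.23061, i.e. 0.23 to 2 decimal places.

0.23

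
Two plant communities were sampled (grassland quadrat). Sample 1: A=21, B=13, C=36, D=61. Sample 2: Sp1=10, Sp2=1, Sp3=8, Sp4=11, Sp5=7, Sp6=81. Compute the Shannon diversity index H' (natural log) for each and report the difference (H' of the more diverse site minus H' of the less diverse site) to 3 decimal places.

Sample 1: N=131, proportions 0.16031, 0.09924, 0.27481, 0.46565, giving H' = 1.23360 (working shown to 5 dp, full precision carried).
Sample 2: N=118, proportions 0.08475, 0.00847, 0.0678, 0.09322, 0.05932, 0.68644, giving H' = 1.07907.
Difference = |1.23360 − 1.07907| = 0.15453, i.e. 0.155 to 3 decimal places.

0.155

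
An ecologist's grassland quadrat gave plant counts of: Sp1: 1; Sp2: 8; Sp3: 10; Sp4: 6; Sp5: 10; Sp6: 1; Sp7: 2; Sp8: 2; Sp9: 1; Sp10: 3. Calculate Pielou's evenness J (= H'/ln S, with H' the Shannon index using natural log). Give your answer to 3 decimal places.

Total N = 1+8+10+6+10+1+2+2+1+3 = 44, so the proportions are 0.02273, 0.18182, 0.22727, 0.13636, 0.22727, 0.02273, 0.04545, 0.04545, 0.02273, 0.06818 (working shown to 5 dp, full precision carried).
H' = −Σ pᵢ ln pᵢ = −((-0.08600) + (-0.30995) + (-0.33673) + (-0.27170) + (-0.33673) + (-0.08600) + (-0.14050) + (-0.14050) + (-0.08600) + (-0.18311)) = 1.97723.
With S = 10 species, ln S = 2.30259, so J = 1.97723/2.30259 = 0.85870, i.e. 0.859 to 3 decimal places.

0.859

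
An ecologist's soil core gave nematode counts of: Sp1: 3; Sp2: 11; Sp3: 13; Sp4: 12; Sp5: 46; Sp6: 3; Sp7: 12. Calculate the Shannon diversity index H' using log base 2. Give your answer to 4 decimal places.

Total N = 3+11+13+12+46+3+12 = 100, so the proportions are 0.03, 0.11, 0.13, 0.12, 0.46, 0.03, 0.12 (working shown to 6 dp, full precision carried).
Each pᵢ log₂ pᵢ term: 0.03×(-5.058894)=-0.151767, 0.11×(-3.184425)=-0.350287, 0.13×(-2.943416)=-0.382644, 0.12×(-3.058894)=-0.367067, 0.46×(-1.120294)=-0.515335, 0.03×(-5.058894)=-0.151767, 0.12×(-3.058894)=-0.367067.
Sum = -2.285934, so H' = 2.2859.

2.2859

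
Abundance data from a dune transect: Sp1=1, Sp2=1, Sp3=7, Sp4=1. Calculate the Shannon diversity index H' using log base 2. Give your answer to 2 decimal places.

Total N = 1+1+7+1 = 10, so the proportions are 0.1, 0.1, 0.7, 0.1 (working shown to 4 dp, full precision carried).
Each pᵢ log₂ pᵢ term: 0.1×(-3.3219)=-0.3322, 0.1×(-3.3219)=-0.3322, 0.7×(-0.5146)=-0.3602, 0.1×(-3.3219)=-0.3322.
Sum = -1.3568, so H' = 1.36.

1.36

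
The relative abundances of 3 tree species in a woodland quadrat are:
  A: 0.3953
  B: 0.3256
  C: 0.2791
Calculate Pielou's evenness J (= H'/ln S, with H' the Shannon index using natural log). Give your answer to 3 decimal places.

0.991

H' = −Σ pᵢ ln pᵢ = −((-0.36688) + (-0.36535) + (-0.35618)) = 1.08842 (working shown to 5 dp, full precision carried).
With S = 3 species, ln S = 1.09861, so J = 1.08842/1.09861 = 0.99072, i.e. 0.991 to 3 decimal places.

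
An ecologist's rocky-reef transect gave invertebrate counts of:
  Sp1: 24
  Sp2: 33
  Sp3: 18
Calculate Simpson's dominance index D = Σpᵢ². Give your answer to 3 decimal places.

0.354

Total N = 24+33+18 = 75, so the proportions are 0.32, 0.44, 0.24 (working shown to 5 dp, full precision carried).
D = 0.32² + 0.44² + 0.24² = 0.10240 + 0.19360 + 0.05760 = 0.35360.
To 3 decimal places, D = 0.354.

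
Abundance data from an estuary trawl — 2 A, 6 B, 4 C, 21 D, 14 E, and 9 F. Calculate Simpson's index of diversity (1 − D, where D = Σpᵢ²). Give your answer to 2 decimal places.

0.75

Total N = 2+6+4+21+14+9 = 56, so the proportions are 0.0357, 0.1071, 0.0714, 0.375, 0.25, 0.1607 (working shown to 4 dp, full precision carried).
D = 0.0357² + 0.1071² + 0.0714² + 0.375² + 0.25² + 0.1607² = 0.0013 + 0.0115 + 0.0051 + 0.1406 + 0.0625 + 0.0258 = 0.2468.
So 1 − D = 0.7532, i.e. 0.75 to 2 decimal places.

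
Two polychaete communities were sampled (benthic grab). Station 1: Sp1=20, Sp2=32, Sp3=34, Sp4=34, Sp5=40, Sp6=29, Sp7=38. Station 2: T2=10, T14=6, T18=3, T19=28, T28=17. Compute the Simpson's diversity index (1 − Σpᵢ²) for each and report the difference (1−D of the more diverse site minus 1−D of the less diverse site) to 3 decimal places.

0.149

Station 1: N=227, proportions 0.088106, 0.140969, 0.14978, 0.14978, 0.176211, 0.127753, 0.167401, giving 1−D = 0.852103 (working shown to 6 dp, full precision carried).
Station 2: N=64, proportions 0.15625, 0.09375, 0.046875, 0.4375, 0.265625, giving 1−D = 0.702637.
Difference = |0.852103 − 0.702637| = 0.149466, i.e. 0.149 to 3 decimal places.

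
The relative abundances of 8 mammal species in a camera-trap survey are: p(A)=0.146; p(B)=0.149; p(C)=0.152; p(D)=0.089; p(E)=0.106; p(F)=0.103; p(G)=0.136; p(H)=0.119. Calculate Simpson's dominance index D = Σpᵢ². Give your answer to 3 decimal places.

0.129

D = 0.146² + 0.149² + 0.152² + 0.089² + 0.106² + 0.103² + 0.136² + 0.119² = 0.02132 + 0.02220 + 0.02310 + 0.00792 + 0.01124 + 0.01061 + 0.01850 + 0.01416 = 0.12904 (working shown to 5 dp, full precision carried).
To 3 decimal places, D = 0.129.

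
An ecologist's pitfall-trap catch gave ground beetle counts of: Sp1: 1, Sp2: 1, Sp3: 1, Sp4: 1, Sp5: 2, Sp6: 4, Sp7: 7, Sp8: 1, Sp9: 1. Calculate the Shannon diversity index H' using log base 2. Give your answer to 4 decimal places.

2.6873

Total N = 1+1+1+1+2+4+7+1+1 = 19, so the proportions are 0.052632, 0.052632, 0.052632, 0.052632, 0.105263, 0.210526, 0.368421, 0.052632, 0.052632 (working shown to 6 dp, full precision carried).
Each pᵢ log₂ pᵢ term: 0.052632×(-4.247928)=-0.223575, 0.052632×(-4.247928)=-0.223575, 0.052632×(-4.247928)=-0.223575, 0.052632×(-4.247928)=-0.223575, 0.105263×(-3.247928)=-0.341887, 0.210526×(-2.247928)=-0.473248, 0.368421×(-1.440573)=-0.530737, 0.052632×(-4.247928)=-0.223575, 0.052632×(-4.247928)=-0.223575.
Sum = -2.687323, so H' = 2.6873.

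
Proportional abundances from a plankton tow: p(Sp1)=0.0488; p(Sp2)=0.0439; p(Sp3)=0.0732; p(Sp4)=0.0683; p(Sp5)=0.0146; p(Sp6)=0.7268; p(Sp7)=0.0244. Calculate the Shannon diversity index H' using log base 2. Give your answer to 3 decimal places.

Each pᵢ log₂ pᵢ term (working shown to 6 dp, full precision carried): 0.0488×(-4.356975)=-0.212620, 0.0439×(-4.509635)=-0.197973, 0.0732×(-3.772013)=-0.276111, 0.0683×(-3.871971)=-0.264456, 0.0146×(-6.097888)=-0.089029, 0.7268×(-0.460370)=-0.334597, 0.0244×(-5.356975)=-0.130710.
Sum = -1.505496, so H' = 1.505.

1.505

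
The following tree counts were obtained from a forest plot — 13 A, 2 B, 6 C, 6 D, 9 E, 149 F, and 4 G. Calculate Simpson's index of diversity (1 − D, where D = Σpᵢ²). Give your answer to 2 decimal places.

Total N = 13+2+6+6+9+149+4 = 189, so the proportions are 0.0688, 0.0106, 0.0317, 0.0317, 0.0476, 0.7884, 0.0212 (working shown to 4 dp, full precision carried).
D = 0.0688² + 0.0106² + 0.0317² + 0.0317² + 0.0476² + 0.7884² + 0.0212² = 0.0047 + 0.0001 + 0.0010 + 0.0010 + 0.0023 + 0.6215 + 0.0004 = 0.6311.
So 1 − D = 0.3689, i.e. 0.37 to 2 decimal places.

0.37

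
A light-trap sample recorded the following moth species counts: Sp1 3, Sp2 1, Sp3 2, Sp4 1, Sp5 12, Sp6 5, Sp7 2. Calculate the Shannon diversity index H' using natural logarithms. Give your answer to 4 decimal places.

Total N = 3+1+2+1+12+5+2 = 26, so the proportions are 0.115385, 0.038462, 0.076923, 0.038462, 0.461538, 0.192308, 0.076923 (working shown to 6 dp, full precision carried).
Each pᵢ ln pᵢ term: 0.115385×(-2.159484)=-0.249171, 0.038462×(-3.258097)=-0.125311, 0.076923×(-2.564949)=-0.197304, 0.038462×(-3.258097)=-0.125311, 0.461538×(-0.773190)=-0.356857, 0.192308×(-1.648659)=-0.317050, 0.076923×(-2.564949)=-0.197304.
Sum = -1.568308, so H' = 1.5683.

1.5683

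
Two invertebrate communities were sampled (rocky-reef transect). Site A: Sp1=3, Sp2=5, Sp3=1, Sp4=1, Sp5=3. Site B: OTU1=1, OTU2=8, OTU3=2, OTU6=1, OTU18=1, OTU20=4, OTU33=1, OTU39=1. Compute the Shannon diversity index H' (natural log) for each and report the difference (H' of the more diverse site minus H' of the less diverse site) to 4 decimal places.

0.2652

Site A: N=13, proportions 0.230769, 0.384615, 0.076923, 0.076923, 0.230769, giving H' = 1.438883 (working shown to 6 dp, full precision carried).
Site B: N=19, proportions 0.052632, 0.421053, 0.105263, 0.052632, 0.052632, 0.210526, 0.052632, 0.052632, giving H' = 1.704070.
Difference = |1.438883 − 1.704070| = 0.265187, i.e. 0.2652 to 4 decimal places.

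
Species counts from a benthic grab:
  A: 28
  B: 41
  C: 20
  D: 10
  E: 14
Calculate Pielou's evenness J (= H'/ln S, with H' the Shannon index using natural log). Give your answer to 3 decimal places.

Total N = 28+41+20+10+14 = 113, so the proportions are 0.24779, 0.36283, 0.17699, 0.0885, 0.12389 (working shown to 5 dp, full precision carried).
H' = −Σ pᵢ ln pᵢ = −((-0.34571) + (-0.36784) + (-0.30649) + (-0.21458) + (-0.25873)) = 1.49336.
With S = 5 species, ln S = 1.60944, so J = 1.49336/1.60944 = 0.92787, i.e. 0.928 to 3 decimal places.

0.928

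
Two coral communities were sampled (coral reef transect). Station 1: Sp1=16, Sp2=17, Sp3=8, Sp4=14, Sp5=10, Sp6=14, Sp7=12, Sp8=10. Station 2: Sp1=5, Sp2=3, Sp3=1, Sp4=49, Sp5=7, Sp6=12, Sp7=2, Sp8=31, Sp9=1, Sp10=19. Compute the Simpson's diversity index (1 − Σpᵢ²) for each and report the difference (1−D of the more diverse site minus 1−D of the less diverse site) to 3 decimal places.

0.102

Station 1: N=101, proportions 0.15842, 0.16832, 0.07921, 0.13861, 0.09901, 0.13861, 0.11881, 0.09901, giving 1−D = 0.86815 (working shown to 5 dp, full precision carried).
Station 2: N=130, proportions 0.03846, 0.02308, 0.00769, 0.37692, 0.05385, 0.09231, 0.01538, 0.23846, 0.00769, 0.14615, giving 1−D = 0.76592.
Difference = |0.86815 − 0.76592| = 0.10223, i.e. 0.102 to 3 decimal places.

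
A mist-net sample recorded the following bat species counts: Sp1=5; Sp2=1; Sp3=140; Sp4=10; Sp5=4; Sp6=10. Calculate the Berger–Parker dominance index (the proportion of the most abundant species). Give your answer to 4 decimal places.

Total N = 5+1+140+10+4+10 = 170, so the proportions are 0.029412, 0.005882, 0.823529, 0.058824, 0.023529, 0.058824 (working shown to 6 dp, full precision carried).
The largest proportion is 0.823529, i.e. d = 0.8235 to 4 decimal places.

0.8235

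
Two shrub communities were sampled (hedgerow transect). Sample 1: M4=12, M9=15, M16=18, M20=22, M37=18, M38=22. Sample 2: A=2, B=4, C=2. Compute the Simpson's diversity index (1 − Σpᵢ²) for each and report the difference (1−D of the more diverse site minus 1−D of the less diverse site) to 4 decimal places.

Sample 1: N=107, proportions 0.11215, 0.140187, 0.168224, 0.205607, 0.168224, 0.205607, giving 1−D = 0.826622 (working shown to 6 dp, full precision carried).
Sample 2: N=8, proportions 0.25, 0.5, 0.25, giving 1−D = 0.625000.
Difference = |0.826622 − 0.625000| = 0.201622, i.e. 0.2016 to 4 decimal places.

0.2016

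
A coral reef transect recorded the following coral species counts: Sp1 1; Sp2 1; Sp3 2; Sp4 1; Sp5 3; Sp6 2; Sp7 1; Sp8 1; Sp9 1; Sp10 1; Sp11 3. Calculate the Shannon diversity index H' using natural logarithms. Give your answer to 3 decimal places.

Total N = 1+1+2+1+3+2+1+1+1+1+3 = 17, so the proportions are 0.05882, 0.05882, 0.11765, 0.05882, 0.17647, 0.11765, 0.05882, 0.05882, 0.05882, 0.05882, 0.17647 (working shown to 5 dp, full precision carried).
Each pᵢ ln pᵢ term: 0.05882×(-2.83321)=-0.16666, 0.05882×(-2.83321)=-0.16666, 0.11765×(-2.14007)=-0.25177, 0.05882×(-2.83321)=-0.16666, 0.17647×(-1.73460)=-0.30611, 0.11765×(-2.14007)=-0.25177, 0.05882×(-2.83321)=-0.16666, 0.05882×(-2.83321)=-0.16666, 0.05882×(-2.83321)=-0.16666, 0.05882×(-2.83321)=-0.16666, 0.17647×(-1.73460)=-0.30611.
Sum = -2.28237, so H' = 2.282.

2.282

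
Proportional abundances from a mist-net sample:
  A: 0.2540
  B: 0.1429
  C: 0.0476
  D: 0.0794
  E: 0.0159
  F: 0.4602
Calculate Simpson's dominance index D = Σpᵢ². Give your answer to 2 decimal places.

D = 0.254² + 0.1429² + 0.0476² + 0.0794² + 0.0159² + 0.4602² = 0.0645 + 0.0204 + 0.0023 + 0.0063 + 0.0003 + 0.2118 = 0.3055 (working shown to 4 dp, full precision carried).
To 2 decimal places, D = 0.31.

0.31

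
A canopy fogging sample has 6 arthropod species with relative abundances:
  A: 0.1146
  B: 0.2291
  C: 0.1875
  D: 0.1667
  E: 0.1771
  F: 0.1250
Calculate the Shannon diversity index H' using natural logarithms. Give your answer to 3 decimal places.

Each pᵢ ln pᵢ term (working shown to 5 dp, full precision carried): 0.1146×(-2.16631)=-0.24826, 0.2291×(-1.47360)=-0.33760, 0.1875×(-1.67398)=-0.31387, 0.1667×(-1.79156)=-0.29865, 0.1771×(-1.73104)=-0.30657, 0.125×(-2.07944)=-0.25993.
Sum = -1.76488, so H' = 1.765.

1.765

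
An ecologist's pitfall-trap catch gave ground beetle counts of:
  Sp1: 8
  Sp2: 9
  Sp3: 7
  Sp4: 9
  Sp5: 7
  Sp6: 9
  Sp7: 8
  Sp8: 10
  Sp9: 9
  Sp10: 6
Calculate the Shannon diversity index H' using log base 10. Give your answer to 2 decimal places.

1.00

Total N = 8+9+7+9+7+9+8+10+9+6 = 82, so the proportions are 0.0976, 0.1098, 0.0854, 0.1098, 0.0854, 0.1098, 0.0976, 0.122, 0.1098, 0.0732 (working shown to 4 dp, full precision carried).
Each pᵢ log₁₀ pᵢ term: 0.0976×(-1.0107)=-0.0986, 0.1098×(-0.9596)=-0.1053, 0.0854×(-1.0687)=-0.0912, 0.1098×(-0.9596)=-0.1053, 0.0854×(-1.0687)=-0.0912, 0.1098×(-0.9596)=-0.1053, 0.0976×(-1.0107)=-0.0986, 0.122×(-0.9138)=-0.1114, 0.1098×(-0.9596)=-0.1053, 0.0732×(-1.1357)=-0.0831.
Sum = -0.9955, so H' = 1.00.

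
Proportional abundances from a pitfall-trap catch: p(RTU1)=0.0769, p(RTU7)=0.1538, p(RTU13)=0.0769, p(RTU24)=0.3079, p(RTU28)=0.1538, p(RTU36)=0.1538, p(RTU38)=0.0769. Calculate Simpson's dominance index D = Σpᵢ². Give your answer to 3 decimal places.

0.184

D = 0.0769² + 0.1538² + 0.0769² + 0.3079² + 0.1538² + 0.1538² + 0.0769² = 0.005914 + 0.023654 + 0.005914 + 0.094802 + 0.023654 + 0.023654 + 0.005914 = 0.183507 (working shown to 6 dp, full precision carried).
To 3 decimal places, D = 0.184.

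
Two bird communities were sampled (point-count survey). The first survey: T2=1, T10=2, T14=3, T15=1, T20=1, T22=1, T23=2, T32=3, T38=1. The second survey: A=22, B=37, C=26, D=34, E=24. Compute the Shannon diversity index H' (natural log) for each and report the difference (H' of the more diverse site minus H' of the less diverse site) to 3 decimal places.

0.495

The first survey: N=15, proportions 0.06667, 0.13333, 0.2, 0.06667, 0.06667, 0.06667, 0.13333, 0.2, 0.06667, giving H' = 2.08377 (working shown to 5 dp, full precision carried).
The second survey: N=143, proportions 0.15385, 0.25874, 0.18182, 0.23776, 0.16783, giving H' = 1.58881.
Difference = |2.08377 − 1.58881| = 0.49496, i.e. 0.495 to 3 decimal places.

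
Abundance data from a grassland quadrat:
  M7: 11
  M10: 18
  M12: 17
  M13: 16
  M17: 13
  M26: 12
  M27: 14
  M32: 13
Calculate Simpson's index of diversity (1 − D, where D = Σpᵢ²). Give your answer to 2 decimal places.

0.87

Total N = 11+18+17+16+13+12+14+13 = 114, so the proportions are 0.0965, 0.1579, 0.1491, 0.1404, 0.114, 0.1053, 0.1228, 0.114 (working shown to 4 dp, full precision carried).
D = 0.0965² + 0.1579² + 0.1491² + 0.1404² + 0.114² + 0.1053² + 0.1228² + 0.114² = 0.0093 + 0.0249 + 0.0222 + 0.0197 + 0.0130 + 0.0111 + 0.0151 + 0.0130 = 0.1283.
So 1 − D = 0.8717, i.e. 0.87 to 2 decimal places.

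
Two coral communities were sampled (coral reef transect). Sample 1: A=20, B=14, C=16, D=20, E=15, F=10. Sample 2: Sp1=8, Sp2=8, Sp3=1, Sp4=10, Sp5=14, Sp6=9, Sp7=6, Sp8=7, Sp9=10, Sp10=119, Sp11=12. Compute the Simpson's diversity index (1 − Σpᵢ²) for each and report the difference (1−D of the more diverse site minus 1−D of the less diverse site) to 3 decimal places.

0.186

Sample 1: N=95, proportions 0.210526, 0.147368, 0.168421, 0.210526, 0.157895, 0.105263, giving 1−D = 0.825263 (working shown to 6 dp, full precision carried).
Sample 2: N=204, proportions 0.039216, 0.039216, 0.004902, 0.04902, 0.068627, 0.044118, 0.029412, 0.034314, 0.04902, 0.583333, 0.058824, giving 1−D = 0.639658.
Difference = |0.825263 − 0.639658| = 0.185605, i.e. 0.186 to 3 decimal places.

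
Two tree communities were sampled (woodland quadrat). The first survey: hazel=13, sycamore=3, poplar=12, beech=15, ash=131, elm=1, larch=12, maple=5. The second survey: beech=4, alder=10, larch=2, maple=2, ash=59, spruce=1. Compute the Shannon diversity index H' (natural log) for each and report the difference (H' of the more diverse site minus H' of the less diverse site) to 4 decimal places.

The first survey: N=192, proportions 0.067708, 0.015625, 0.0625, 0.078125, 0.682292, 0.005208, 0.0625, 0.026042, giving H' = 1.176262 (working shown to 6 dp, full precision carried).
The second survey: N=78, proportions 0.051282, 0.128205, 0.025641, 0.025641, 0.75641, 0.012821, giving H' = 0.870576.
Difference = |1.176262 − 0.870576| = 0.305686, i.e. 0.3057 to 4 decimal places.

0.3057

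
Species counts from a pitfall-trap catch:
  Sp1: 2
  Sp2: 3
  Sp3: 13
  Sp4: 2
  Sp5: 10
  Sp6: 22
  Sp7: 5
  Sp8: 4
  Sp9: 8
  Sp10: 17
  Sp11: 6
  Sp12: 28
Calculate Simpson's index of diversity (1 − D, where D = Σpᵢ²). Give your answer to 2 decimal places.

0.86

Total N = 2+3+13+2+10+22+5+4+8+17+6+28 = 120, so the proportions are 0.0167, 0.025, 0.1083, 0.0167, 0.0833, 0.1833, 0.0417, 0.0333, 0.0667, 0.1417, 0.05, 0.2333 (working shown to 4 dp, full precision carried).
D = 0.0167² + 0.025² + 0.1083² + 0.0167² + 0.0833² + 0.1833² + 0.0417² + 0.0333² + 0.0667² + 0.1417² + 0.05² + 0.2333² = 0.0003 + 0.0006 + 0.0117 + 0.0003 + 0.0069 + 0.0336 + 0.0017 + 0.0011 + 0.0044 + 0.0201 + 0.0025 + 0.0544 = 0.1378.
So 1 − D = 0.8622, i.e. 0.86 to 2 decimal places.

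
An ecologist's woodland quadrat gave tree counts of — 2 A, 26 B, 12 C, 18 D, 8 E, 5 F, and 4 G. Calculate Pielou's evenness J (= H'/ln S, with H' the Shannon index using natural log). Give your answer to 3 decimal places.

Total N = 2+26+12+18+8+5+4 = 75, so the proportions are 0.02667, 0.34667, 0.16, 0.24, 0.10667, 0.06667, 0.05333 (working shown to 5 dp, full precision carried).
H' = −Σ pᵢ ln pᵢ = −((-0.09665) + (-0.36726) + (-0.29321) + (-0.34251) + (-0.23872) + (-0.18054) + (-0.15633)) = 1.67522.
With S = 7 species, ln S = 1.94591, so J = 1.67522/1.94591 = 0.86089, i.e. 0.861 to 3 decimal places.

0.861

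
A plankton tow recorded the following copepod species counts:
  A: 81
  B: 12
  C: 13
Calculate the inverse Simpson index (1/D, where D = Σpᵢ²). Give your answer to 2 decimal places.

Total N = 81+12+13 = 106, so the proportions are 0.76415, 0.11321, 0.12264 (working shown to 5 dp, full precision carried).
D = 0.76415² + 0.11321² + 0.12264² = 0.58393 + 0.01282 + 0.01504 = 0.61178.
So 1/D = 1.6346, i.e. 1.63 to 2 decimal places.

1.63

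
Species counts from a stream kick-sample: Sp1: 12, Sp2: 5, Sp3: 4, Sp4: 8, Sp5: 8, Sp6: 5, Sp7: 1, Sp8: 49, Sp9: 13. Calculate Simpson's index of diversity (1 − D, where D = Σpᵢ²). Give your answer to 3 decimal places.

Total N = 12+5+4+8+8+5+1+49+13 = 105, so the proportions are 0.11429, 0.04762, 0.0381, 0.07619, 0.07619, 0.04762, 0.00952, 0.46667, 0.12381 (working shown to 5 dp, full precision carried).
D = 0.11429² + 0.04762² + 0.0381² + 0.07619² + 0.07619² + 0.04762² + 0.00952² + 0.46667² + 0.12381² = 0.01306 + 0.00227 + 0.00145 + 0.00580 + 0.00580 + 0.00227 + 0.00009 + 0.21778 + 0.01533 = 0.26385.
So 1 − D = 0.73615, i.e. 0.736 to 3 decimal places.

0.736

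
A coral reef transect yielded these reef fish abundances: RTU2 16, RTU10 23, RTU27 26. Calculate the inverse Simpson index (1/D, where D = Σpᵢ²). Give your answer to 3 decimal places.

Total N = 16+23+26 = 65, so the proportions are 0.246154, 0.353846, 0.4 (working shown to 6 dp, full precision carried).
D = 0.246154² + 0.353846² + 0.4² = 0.060592 + 0.125207 + 0.160000 = 0.345799.
So 1/D = 2.89185, i.e. 2.892 to 3 decimal places.

2.892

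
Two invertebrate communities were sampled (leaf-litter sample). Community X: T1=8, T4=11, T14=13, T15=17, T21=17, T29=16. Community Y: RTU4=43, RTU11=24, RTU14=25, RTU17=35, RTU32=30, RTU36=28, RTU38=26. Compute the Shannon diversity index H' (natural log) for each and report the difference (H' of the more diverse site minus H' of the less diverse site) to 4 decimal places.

0.1657

Community X: N=82, proportions 0.097561, 0.1341463, 0.1585366, 0.2073171, 0.2073171, 0.195122, giving H' = 1.7597998 (working shown to 7 dp, full precision carried).
Community Y: N=211, proportions 0.2037915, 0.1137441, 0.1184834, 0.1658768, 0.1421801, 0.1327014, 0.1232227, giving H' = 1.9254973.
Difference = |1.7597998 − 1.9254973| = 0.1656975, i.e. 0.1657 to 4 decimal places.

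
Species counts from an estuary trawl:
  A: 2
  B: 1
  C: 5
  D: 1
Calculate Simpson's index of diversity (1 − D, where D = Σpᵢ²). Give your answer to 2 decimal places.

Total N = 2+1+5+1 = 9, so the proportions are 0.2222, 0.1111, 0.5556, 0.1111 (working shown to 4 dp, full precision carried).
D = 0.2222² + 0.1111² + 0.5556² + 0.1111² = 0.0494 + 0.0123 + 0.3086 + 0.0123 = 0.3827.
So 1 − D = 0.6173, i.e. 0.62 to 2 decimal places.

0.62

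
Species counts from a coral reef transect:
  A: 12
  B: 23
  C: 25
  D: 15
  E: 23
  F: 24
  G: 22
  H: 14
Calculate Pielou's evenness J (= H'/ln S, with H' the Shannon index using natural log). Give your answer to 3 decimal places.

0.985

Total N = 12+23+25+15+23+24+22+14 = 158, so the proportions are 0.07595, 0.14557, 0.15823, 0.09494, 0.14557, 0.1519, 0.13924, 0.08861 (working shown to 5 dp, full precision carried).
H' = −Σ pᵢ ln pᵢ = −((-0.19577) + (-0.28053) + (-0.29173) + (-0.22353) + (-0.28053) + (-0.28626) + (-0.27452) + (-0.21474)) = 2.04761.
With S = 8 species, ln S = 2.07944, so J = 2.04761/2.07944 = 0.98469, i.e. 0.985 to 3 decimal places.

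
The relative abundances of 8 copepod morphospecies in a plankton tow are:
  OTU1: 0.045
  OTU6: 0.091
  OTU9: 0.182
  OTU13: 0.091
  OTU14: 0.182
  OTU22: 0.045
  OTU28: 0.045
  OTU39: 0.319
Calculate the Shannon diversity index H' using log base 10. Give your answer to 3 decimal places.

Each pᵢ log₁₀ pᵢ term (working shown to 5 dp, full precision carried): 0.045×(-1.34679)=-0.06061, 0.091×(-1.04096)=-0.09473, 0.182×(-0.73993)=-0.13467, 0.091×(-1.04096)=-0.09473, 0.182×(-0.73993)=-0.13467, 0.045×(-1.34679)=-0.06061, 0.045×(-1.34679)=-0.06061, 0.319×(-0.49621)=-0.15829.
Sum = -0.79890, so H' = 0.799.

0.799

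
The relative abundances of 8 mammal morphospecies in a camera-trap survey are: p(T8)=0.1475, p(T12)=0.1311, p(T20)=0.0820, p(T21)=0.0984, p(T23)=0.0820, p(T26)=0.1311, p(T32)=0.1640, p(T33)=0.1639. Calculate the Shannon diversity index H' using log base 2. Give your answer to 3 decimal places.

Each pᵢ log₂ pᵢ term (working shown to 5 dp, full precision carried): 0.1475×(-2.76121)=-0.40728, 0.1311×(-2.93126)=-0.38429, 0.082×(-3.60823)=-0.29588, 0.0984×(-3.34520)=-0.32917, 0.082×(-3.60823)=-0.29588, 0.1311×(-2.93126)=-0.38429, 0.164×(-2.60823)=-0.42775, 0.1639×(-2.60911)=-0.42763.
Sum = -2.95216, so H' = 2.952.

2.952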